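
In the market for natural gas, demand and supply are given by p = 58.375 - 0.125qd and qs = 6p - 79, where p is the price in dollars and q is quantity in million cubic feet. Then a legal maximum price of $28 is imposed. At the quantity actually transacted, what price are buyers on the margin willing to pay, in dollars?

Rearranging demand gives qd = 467 - 8p. Without the control the market clears where 467 - 8p = 6p - 79, i.e. p* = 39 and q* = 155.
The ceiling of 28 is below the equilibrium price 39, so it binds.
At p = 28: qd = 467 - 8·28 = 243 and qs = 6·28 - 79 = 89.
Only 89 units reach the market. On the demand curve, the marginal buyer's willingness to pay at q = 89 is (467 - 89)/8 = 47.25.

47.25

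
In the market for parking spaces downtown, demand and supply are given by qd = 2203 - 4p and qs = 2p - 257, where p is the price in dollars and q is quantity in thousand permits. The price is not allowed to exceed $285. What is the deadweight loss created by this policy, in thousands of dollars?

23437.5

Setting quantity demanded equal to quantity supplied, 2203 - 4p = 2p - 257, gives p* = 410 and q* = 563.
Since 285 < 410, the ceiling is binding.
At p = 285: qd = 2203 - 4·285 = 1063 and qs = 2·285 - 257 = 313.
Quantity traded falls to 313. At q = 313 the demand price is (2203 - 313)/4 = 472.5 and the supply price is (257 + 313)/2 = 285.
Deadweight loss = ½ · (472.5 - 285) · (563 - 313) = ½ · 187.5 · 250 = 23437.5.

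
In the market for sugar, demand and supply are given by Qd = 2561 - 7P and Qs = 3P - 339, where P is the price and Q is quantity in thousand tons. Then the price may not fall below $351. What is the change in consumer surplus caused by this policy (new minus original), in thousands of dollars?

-19367.5

Without the control the market clears where 2561 - 7P = 3P - 339, i.e. P* = 290 and Q* = 531.
Since 351 > 290, the floor is binding.
At P = 351: Qd = 2561 - 7·351 = 104 and Qs = 3·351 - 339 = 714.
Consumer surplus without the control is ½ · (2561/7 - 290) · 531 = 281961/14.
With the floor, consumers buy 104 units at 351, so CS = ½ · (2561/7 - 351) · 104 = 5408/7.
Change in consumer surplus = 5408/7 - 281961/14 = -19367.5.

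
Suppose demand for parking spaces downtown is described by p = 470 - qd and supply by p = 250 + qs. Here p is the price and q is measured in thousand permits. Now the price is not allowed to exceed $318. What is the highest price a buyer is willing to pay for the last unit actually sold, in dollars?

402

Rearranging demand gives qd = 470 - p; rearranging supply gives qs = p - 250. In a free market, 470 - p = p - 250 gives the equilibrium p* = 360, q* = 110.
The ceiling of 318 is below the equilibrium price 360, so it binds.
At p = 318: qd = 470 - 318 = 152 and qs = 318 - 250 = 68.
Only 68 units reach the market. On the demand curve, the marginal buyer's willingness to pay at q = 68 is (470 - 68) = 402.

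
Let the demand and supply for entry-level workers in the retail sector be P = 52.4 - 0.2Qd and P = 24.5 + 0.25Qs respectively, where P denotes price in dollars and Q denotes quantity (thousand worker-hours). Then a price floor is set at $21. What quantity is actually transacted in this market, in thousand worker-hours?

Rearranging demand gives Qd = 262 - 5P; rearranging supply gives Qs = 4P - 98. In a free market, 262 - 5P = 4P - 98 gives the equilibrium P* = 40, Q* = 62.
The floor of 21 is below the equilibrium price 40, so it is not binding; the market clears at P* = 40, Q* = 62.

62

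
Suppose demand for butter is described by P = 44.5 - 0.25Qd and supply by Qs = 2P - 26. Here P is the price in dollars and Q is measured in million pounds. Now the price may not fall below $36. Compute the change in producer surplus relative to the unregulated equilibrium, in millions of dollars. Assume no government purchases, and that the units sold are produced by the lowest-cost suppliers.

Rearranging demand gives Qd = 178 - 4P. Setting quantity demanded equal to quantity supplied, 178 - 4P = 2P - 26, gives P* = 34 and Q* = 42.
Since 36 > 34, the floor is binding.
At P = 36: Qd = 178 - 4·36 = 34 and Qs = 2·36 - 26 = 46.
Producer surplus without the control is ½ · (34 - 13) · 42 = 441.
With the floor, 34 units are sold at 36. The supply price at Q = 34 is 30, so PS = ½ · [(36 - 13) + (36 - 30)] · 34 = 493.
Change in producer surplus = 493 - 441 = 52.

52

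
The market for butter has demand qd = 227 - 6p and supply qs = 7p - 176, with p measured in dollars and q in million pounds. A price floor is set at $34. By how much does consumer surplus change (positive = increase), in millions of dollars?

In a free market, 227 - 6p = 7p - 176 gives the equilibrium p* = 31, q* = 41.
Since 34 > 31, the floor is binding.
At p = 34: qd = 227 - 6·34 = 23 and qs = 7·34 - 176 = 62.
Consumer surplus without the control is ½ · (227/6 - 31) · 41 = 1681/12.
With the floor, consumers buy 23 units at 34, so CS = ½ · (227/6 - 34) · 23 = 529/12.
Change in consumer surplus = 529/12 - 1681/12 = -96.

-96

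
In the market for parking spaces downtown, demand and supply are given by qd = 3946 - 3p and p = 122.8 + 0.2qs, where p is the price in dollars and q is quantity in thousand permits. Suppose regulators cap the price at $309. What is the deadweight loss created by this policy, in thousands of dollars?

Rearranging supply gives qs = 5p - 614. In a free market, 3946 - 3p = 5p - 614 gives the equilibrium p* = 570, q* = 2236.
The ceiling of 309 is below the equilibrium price 570, so it binds.
At p = 309: qd = 3946 - 3·309 = 3019 and qs = 5·309 - 614 = 931.
Quantity traded falls to 931. At q = 931 the demand price is (3946 - 931)/3 = 1005 and the supply price is (614 + 931)/5 = 309.
Deadweight loss = ½ · (1005 - 309) · (2236 - 931) = ½ · 696 · 1305 = 454140.

454140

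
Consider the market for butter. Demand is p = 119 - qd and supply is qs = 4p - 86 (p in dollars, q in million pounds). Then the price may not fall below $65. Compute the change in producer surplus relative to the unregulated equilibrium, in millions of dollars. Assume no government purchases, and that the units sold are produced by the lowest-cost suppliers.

1224

Rearranging demand gives qd = 119 - p. Equilibrium: 119 - p = 4p - 86, so 205 = 5p and p* = 41, q* = 78.
Because the floor (65) lies above the market-clearing price, it is binding.
At p = 65: qd = 119 - 65 = 54 and qs = 4·65 - 86 = 174.
Producer surplus without the control is ½ · (41 - 21.5) · 78 = 760.5.
With the floor, 54 units are sold at 65. The supply price at q = 54 is 35, so PS = ½ · [(65 - 21.5) + (65 - 35)] · 54 = 1984.5.
Change in producer surplus = 1984.5 - 760.5 = 1224.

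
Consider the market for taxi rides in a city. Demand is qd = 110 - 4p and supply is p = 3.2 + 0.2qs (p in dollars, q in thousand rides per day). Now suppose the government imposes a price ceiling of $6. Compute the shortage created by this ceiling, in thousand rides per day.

Rearranging supply gives qs = 5p - 16. Setting quantity demanded equal to quantity supplied, 110 - 4p = 5p - 16, gives p* = 14 and q* = 54.
The ceiling of 6 is below the equilibrium price 14, so it binds.
At p = 6: qd = 110 - 4·6 = 86 and qs = 5·6 - 16 = 14.
Shortage = qd - qs = 86 - 14 = 72.

72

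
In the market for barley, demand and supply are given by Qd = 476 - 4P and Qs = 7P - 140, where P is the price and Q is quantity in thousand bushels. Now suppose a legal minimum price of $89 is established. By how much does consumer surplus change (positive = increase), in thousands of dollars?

In a free market, 476 - 4P = 7P - 140 gives the equilibrium P* = 56, Q* = 252.
Since 89 > 56, the floor is binding.
At P = 89: Qd = 476 - 4·89 = 120 and Qs = 7·89 - 140 = 483.
Consumer surplus without the control is ½ · (119 - 56) · 252 = 7938.
With the floor, consumers buy 120 units at 89, so CS = ½ · (119 - 89) · 120 = 1800.
Change in consumer surplus = 1800 - 7938 = -6138.

-6138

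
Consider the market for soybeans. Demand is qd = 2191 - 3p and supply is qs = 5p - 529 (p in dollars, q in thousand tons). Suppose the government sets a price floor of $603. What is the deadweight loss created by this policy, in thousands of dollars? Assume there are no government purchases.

166005.6

Without the control the market clears where 2191 - 3p = 5p - 529, i.e. p* = 340 and q* = 1171.
Because the floor (603) lies above the market-clearing price, it is binding.
At p = 603: qd = 2191 - 3·603 = 382 and qs = 5·603 - 529 = 2486.
Quantity traded falls to 382. At q = 382 the demand price is (2191 - 382)/3 = 603 and the supply price is (529 + 382)/5 = 182.2.
Deadweight loss = ½ · (603 - 182.2) · (1171 - 382) = ½ · 420.8 · 789 = 166005.6.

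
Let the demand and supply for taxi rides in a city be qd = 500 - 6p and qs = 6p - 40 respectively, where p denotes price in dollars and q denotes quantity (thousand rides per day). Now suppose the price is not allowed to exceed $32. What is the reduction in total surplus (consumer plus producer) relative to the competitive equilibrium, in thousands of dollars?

1014

Setting quantity demanded equal to quantity supplied, 500 - 6p = 6p - 40, gives p* = 45 and q* = 230.
Because the ceiling (32) lies below the market-clearing price, it is binding.
At p = 32: qd = 500 - 6·32 = 308 and qs = 6·32 - 40 = 152.
Quantity traded falls to 152. At q = 152 the demand price is (500 - 152)/6 = 58 and the supply price is (40 + 152)/6 = 32.
Deadweight loss = ½ · (58 - 32) · (230 - 152) = ½ · 26 · 78 = 1014.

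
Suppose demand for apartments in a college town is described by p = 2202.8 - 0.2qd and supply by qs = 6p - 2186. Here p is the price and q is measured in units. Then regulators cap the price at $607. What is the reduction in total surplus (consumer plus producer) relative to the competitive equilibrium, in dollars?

Rearranging demand gives qd = 11014 - 5p. Setting quantity demanded equal to quantity supplied, 11014 - 5p = 6p - 2186, gives p* = 1200 and q* = 5014.
Because the ceiling (607) lies below the market-clearing price, it is binding.
At p = 607: qd = 11014 - 5·607 = 7979 and qs = 6·607 - 2186 = 1456.
Quantity traded falls to 1456. At q = 1456 the demand price is (11014 - 1456)/5 = 1911.6 and the supply price is (2186 + 1456)/6 = 607.
Deadweight loss = ½ · (1911.6 - 607) · (5014 - 1456) = ½ · 1304.6 · 3558 = 2320883.4.

2320883.4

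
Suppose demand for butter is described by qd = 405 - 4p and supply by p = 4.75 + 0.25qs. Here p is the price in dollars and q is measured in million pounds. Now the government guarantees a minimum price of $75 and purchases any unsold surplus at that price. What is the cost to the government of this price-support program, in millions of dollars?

Rearranging supply gives qs = 4p - 19. Without the control the market clears where 405 - 4p = 4p - 19, i.e. p* = 53 and q* = 193.
The floor of 75 is above the equilibrium price 53, so it binds.
At p = 75: qd = 405 - 4·75 = 105 and qs = 4·75 - 19 = 281.
Surplus = qs - qd = 176.
Government expenditure = surplus × support price = 176 × 75 = 13200.

13200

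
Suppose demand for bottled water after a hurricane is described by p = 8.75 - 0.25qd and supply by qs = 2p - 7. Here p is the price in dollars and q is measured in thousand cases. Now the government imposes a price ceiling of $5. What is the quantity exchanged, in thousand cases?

3

Rearranging demand gives qd = 35 - 4p. Equilibrium: 35 - 4p = 2p - 7, so 42 = 6p and p* = 7, q* = 7.
The ceiling of 5 is below the equilibrium price 7, so it binds.
At p = 5: qd = 35 - 4·5 = 15 and qs = 2·5 - 7 = 3.
The quantity actually transacted is the short side, supply: 3.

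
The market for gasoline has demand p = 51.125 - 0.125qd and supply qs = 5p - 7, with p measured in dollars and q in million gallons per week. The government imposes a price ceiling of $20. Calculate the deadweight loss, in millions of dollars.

Rearranging demand gives qd = 409 - 8p. Equilibrium: 409 - 8p = 5p - 7, so 416 = 13p and p* = 32, q* = 153.
Since 20 < 32, the ceiling is binding.
At p = 20: qd = 409 - 8·20 = 249 and qs = 5·20 - 7 = 93.
Quantity traded falls to 93. At q = 93 the demand price is (409 - 93)/8 = 39.5 and the supply price is (7 + 93)/5 = 20.
Deadweight loss = ½ · (39.5 - 20) · (153 - 93) = ½ · 19.5 · 60 = 585.

585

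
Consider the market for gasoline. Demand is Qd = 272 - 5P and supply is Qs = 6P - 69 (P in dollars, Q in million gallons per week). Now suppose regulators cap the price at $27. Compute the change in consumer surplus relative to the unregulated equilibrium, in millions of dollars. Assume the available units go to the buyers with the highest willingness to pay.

Setting quantity demanded equal to quantity supplied, 272 - 5P = 6P - 69, gives P* = 31 and Q* = 117.
Because the ceiling (27) lies below the market-clearing price, it is binding.
At P = 27: Qd = 272 - 5·27 = 137 and Qs = 6·27 - 69 = 93.
Consumer surplus without the control is ½ · (54.4 - 31) · 117 = 1368.9.
With the ceiling, 93 units are sold at 27 (assume they go to the highest-value buyers). The demand price at Q = 93 is 35.8, so CS = ½ · [(54.4 - 27) + (35.8 - 27)] · 93 = 1683.3.
Change in consumer surplus = 1683.3 - 1368.9 = 314.4.

314.4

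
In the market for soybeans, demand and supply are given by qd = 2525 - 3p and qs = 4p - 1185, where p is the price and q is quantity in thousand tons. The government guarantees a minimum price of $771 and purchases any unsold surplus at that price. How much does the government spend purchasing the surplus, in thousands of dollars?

1300677

Setting quantity demanded equal to quantity supplied, 2525 - 3p = 4p - 1185, gives p* = 530 and q* = 935.
The floor of 771 is above the equilibrium price 530, so it binds.
At p = 771: qd = 2525 - 3·771 = 212 and qs = 4·771 - 1185 = 1899.
Surplus = qs - qd = 1687.
Government expenditure = surplus × support price = 1687 × 771 = 1300677.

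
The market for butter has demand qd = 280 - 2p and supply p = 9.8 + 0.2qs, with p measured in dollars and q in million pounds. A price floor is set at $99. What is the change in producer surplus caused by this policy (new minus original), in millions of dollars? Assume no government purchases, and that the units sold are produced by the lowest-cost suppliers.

3182.4

Rearranging supply gives qs = 5p - 49. Setting quantity demanded equal to quantity supplied, 280 - 2p = 5p - 49, gives p* = 47 and q* = 186.
Since 99 > 47, the floor is binding.
At p = 99: qd = 280 - 2·99 = 82 and qs = 5·99 - 49 = 446.
Producer surplus without the control is ½ · (47 - 9.8) · 186 = 3459.6.
With the floor, 82 units are sold at 99. The supply price at q = 82 is 26.2, so PS = ½ · [(99 - 9.8) + (99 - 26.2)] · 82 = 6642.
Change in producer surplus = 6642 - 3459.6 = 3182.4.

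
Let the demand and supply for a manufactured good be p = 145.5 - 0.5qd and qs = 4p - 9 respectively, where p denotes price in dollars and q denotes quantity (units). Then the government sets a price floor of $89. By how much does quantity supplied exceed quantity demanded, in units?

Rearranging demand gives qd = 291 - 2p. Without the control the market clears where 291 - 2p = 4p - 9, i.e. p* = 50 and q* = 191.
The floor of 89 is above the equilibrium price 50, so it binds.
At p = 89: qd = 291 - 2·89 = 113 and qs = 4·89 - 9 = 347.
Surplus = qs - qd = 347 - 113 = 234.

234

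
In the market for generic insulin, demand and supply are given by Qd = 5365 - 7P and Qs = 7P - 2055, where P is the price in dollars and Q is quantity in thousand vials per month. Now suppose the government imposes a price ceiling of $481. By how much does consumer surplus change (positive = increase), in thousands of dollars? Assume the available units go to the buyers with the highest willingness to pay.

55884.5

In a free market, 5365 - 7P = 7P - 2055 gives the equilibrium P* = 530, Q* = 1655.
The ceiling of 481 is below the equilibrium price 530, so it binds.
At P = 481: Qd = 5365 - 7·481 = 1998 and Qs = 7·481 - 2055 = 1312.
Consumer surplus without the control is ½ · (5365/7 - 530) · 1655 = 2739025/14.
With the ceiling, 1312 units are sold at 481 (assume they go to the highest-value buyers). The demand price at Q = 1312 is 579, so CS = ½ · [(5365/7 - 481) + (579 - 481)] · 1312 = 1760704/7.
Change in consumer surplus = 1760704/7 - 2739025/14 = 55884.5.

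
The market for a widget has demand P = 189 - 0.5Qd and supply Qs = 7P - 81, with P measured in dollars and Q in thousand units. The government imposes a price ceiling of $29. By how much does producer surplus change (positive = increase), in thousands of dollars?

-4378

Rearranging demand gives Qd = 378 - 2P. In a free market, 378 - 2P = 7P - 81 gives the equilibrium P* = 51, Q* = 276.
The ceiling of 29 is below the equilibrium price 51, so it binds.
At P = 29: Qd = 378 - 2·29 = 320 and Qs = 7·29 - 81 = 122.
Producer surplus without the control is ½ · (51 - 81/7) · 276 = 38088/7.
With the ceiling, producers sell 122 units at 29, so PS = ½ · (29 - 81/7) · 122 = 7442/7.
Change in producer surplus = 7442/7 - 38088/7 = -4378.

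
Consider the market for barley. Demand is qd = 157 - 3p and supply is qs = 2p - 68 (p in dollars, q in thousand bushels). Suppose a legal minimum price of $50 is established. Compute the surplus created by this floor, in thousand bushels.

Equilibrium: 157 - 3p = 2p - 68, so 225 = 5p and p* = 45, q* = 22.
The floor of 50 is above the equilibrium price 45, so it binds.
At p = 50: qd = 157 - 3·50 = 7 and qs = 2·50 - 68 = 32.
Surplus = qs - qd = 32 - 7 = 25.

25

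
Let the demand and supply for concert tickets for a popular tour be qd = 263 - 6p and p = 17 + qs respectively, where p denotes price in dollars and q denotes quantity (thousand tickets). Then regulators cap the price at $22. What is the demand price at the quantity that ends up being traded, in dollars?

Rearranging supply gives qs = p - 17. Without the control the market clears where 263 - 6p = p - 17, i.e. p* = 40 and q* = 23.
The ceiling of 22 is below the equilibrium price 40, so it binds.
At p = 22: qd = 263 - 6·22 = 131 and qs = 22 - 17 = 5.
Only 5 units reach the market. On the demand curve, the marginal buyer's willingness to pay at q = 5 is (263 - 5)/6 = 43.

43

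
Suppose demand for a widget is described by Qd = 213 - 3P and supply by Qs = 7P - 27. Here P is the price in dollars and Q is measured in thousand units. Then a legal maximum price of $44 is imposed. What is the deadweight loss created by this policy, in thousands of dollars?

In a free market, 213 - 3P = 7P - 27 gives the equilibrium P* = 24, Q* = 141.
Since 44 is above P* = 24, the ceiling does not bind and the free-market outcome prevails.
Since the control does not bind, no trades are prevented and deadweight loss is zero.

0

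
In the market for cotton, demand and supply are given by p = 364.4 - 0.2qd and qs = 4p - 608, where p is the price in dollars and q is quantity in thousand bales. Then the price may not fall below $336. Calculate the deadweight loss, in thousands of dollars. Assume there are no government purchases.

Rearranging demand gives qd = 1822 - 5p. Setting quantity demanded equal to quantity supplied, 1822 - 5p = 4p - 608, gives p* = 270 and q* = 472.
The floor of 336 is above the equilibrium price 270, so it binds.
At p = 336: qd = 1822 - 5·336 = 142 and qs = 4·336 - 608 = 736.
Quantity traded falls to 142. At q = 142 the demand price is (1822 - 142)/5 = 336 and the supply price is (608 + 142)/4 = 187.5.
Deadweight loss = ½ · (336 - 187.5) · (472 - 142) = ½ · 148.5 · 330 = 24502.5.

24502.5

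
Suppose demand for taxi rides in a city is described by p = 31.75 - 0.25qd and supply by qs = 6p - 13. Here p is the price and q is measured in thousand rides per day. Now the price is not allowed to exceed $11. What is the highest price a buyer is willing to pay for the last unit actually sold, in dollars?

18.5

Rearranging demand gives qd = 127 - 4p. Without the control the market clears where 127 - 4p = 6p - 13, i.e. p* = 14 and q* = 71.
Because the ceiling (11) lies below the market-clearing price, it is binding.
At p = 11: qd = 127 - 4·11 = 83 and qs = 6·11 - 13 = 53.
Only 53 units reach the market. On the demand curve, the marginal buyer's willingness to pay at q = 53 is (127 - 53)/4 = 18.5.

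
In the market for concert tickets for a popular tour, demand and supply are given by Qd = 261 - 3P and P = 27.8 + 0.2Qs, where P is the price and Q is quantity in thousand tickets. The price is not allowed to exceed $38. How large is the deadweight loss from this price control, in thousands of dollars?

960

Rearranging supply gives Qs = 5P - 139. Without the control the market clears where 261 - 3P = 5P - 139, i.e. P* = 50 and Q* = 111.
Because the ceiling (38) lies below the market-clearing price, it is binding.
At P = 38: Qd = 261 - 3·38 = 147 and Qs = 5·38 - 139 = 51.
Quantity traded falls to 51. At Q = 51 the demand price is (261 - 51)/3 = 70 and the supply price is (139 + 51)/5 = 38.
Deadweight loss = ½ · (70 - 38) · (111 - 51) = ½ · 32 · 60 = 960.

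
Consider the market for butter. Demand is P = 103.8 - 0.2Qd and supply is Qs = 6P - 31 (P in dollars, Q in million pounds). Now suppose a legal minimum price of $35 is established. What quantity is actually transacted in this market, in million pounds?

Rearranging demand gives Qd = 519 - 5P. Equilibrium: 519 - 5P = 6P - 31, so 550 = 11P and P* = 50, Q* = 269.
The floor of 35 is below the equilibrium price 50, so it is not binding; the market clears at P* = 50, Q* = 269.

269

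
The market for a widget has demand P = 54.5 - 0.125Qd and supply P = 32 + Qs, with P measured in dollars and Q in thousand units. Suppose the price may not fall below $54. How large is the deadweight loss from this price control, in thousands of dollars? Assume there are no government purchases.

144

Rearranging demand gives Qd = 436 - 8P; rearranging supply gives Qs = P - 32. Without the control the market clears where 436 - 8P = P - 32, i.e. P* = 52 and Q* = 20.
Because the floor (54) lies above the market-clearing price, it is binding.
At P = 54: Qd = 436 - 8·54 = 4 and Qs = 54 - 32 = 22.
Quantity traded falls to 4. At Q = 4 the demand price is (436 - 4)/8 = 54 and the supply price is 32 + 4 = 36.
Deadweight loss = ½ · (54 - 36) · (20 - 4) = ½ · 18 · 16 = 144.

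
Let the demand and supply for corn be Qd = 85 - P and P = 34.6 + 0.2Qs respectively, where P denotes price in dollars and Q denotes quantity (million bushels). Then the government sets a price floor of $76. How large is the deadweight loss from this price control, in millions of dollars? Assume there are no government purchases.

Rearranging supply gives Qs = 5P - 173. Setting quantity demanded equal to quantity supplied, 85 - P = 5P - 173, gives P* = 43 and Q* = 42.
Since 76 > 43, the floor is binding.
At P = 76: Qd = 85 - 76 = 9 and Qs = 5·76 - 173 = 207.
Quantity traded falls to 9. At Q = 9 the demand price is 85 - 9 = 76 and the supply price is (173 + 9)/5 = 36.4.
Deadweight loss = ½ · (76 - 36.4) · (42 - 9) = ½ · 39.6 · 33 = 653.4.

653.4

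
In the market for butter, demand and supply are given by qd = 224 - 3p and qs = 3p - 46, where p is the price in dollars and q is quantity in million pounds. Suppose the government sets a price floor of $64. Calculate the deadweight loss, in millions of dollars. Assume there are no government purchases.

1083

Equilibrium: 224 - 3p = 3p - 46, so 270 = 6p and p* = 45, q* = 89.
The floor of 64 is above the equilibrium price 45, so it binds.
At p = 64: qd = 224 - 3·64 = 32 and qs = 3·64 - 46 = 146.
Quantity traded falls to 32. At q = 32 the demand price is (224 - 32)/3 = 64 and the supply price is (46 + 32)/3 = 26.
Deadweight loss = ½ · (64 - 26) · (89 - 32) = ½ · 38 · 57 = 1083.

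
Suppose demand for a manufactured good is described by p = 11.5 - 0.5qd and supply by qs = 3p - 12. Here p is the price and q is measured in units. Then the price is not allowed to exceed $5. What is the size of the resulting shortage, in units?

Rearranging demand gives qd = 23 - 2p. Without the control the market clears where 23 - 2p = 3p - 12, i.e. p* = 7 and q* = 9.
Because the ceiling (5) lies below the market-clearing price, it is binding.
At p = 5: qd = 23 - 2·5 = 13 and qs = 3·5 - 12 = 3.
Shortage = qd - qs = 13 - 3 = 10.

10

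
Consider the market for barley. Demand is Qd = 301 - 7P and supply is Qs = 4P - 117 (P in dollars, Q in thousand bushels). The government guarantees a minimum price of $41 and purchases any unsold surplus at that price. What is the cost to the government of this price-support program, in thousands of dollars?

1353

Without the control the market clears where 301 - 7P = 4P - 117, i.e. P* = 38 and Q* = 35.
Since 41 > 38, the floor is binding.
At P = 41: Qd = 301 - 7·41 = 14 and Qs = 4·41 - 117 = 47.
Surplus = Qs - Qd = 33.
Government expenditure = surplus × support price = 33 × 41 = 1353.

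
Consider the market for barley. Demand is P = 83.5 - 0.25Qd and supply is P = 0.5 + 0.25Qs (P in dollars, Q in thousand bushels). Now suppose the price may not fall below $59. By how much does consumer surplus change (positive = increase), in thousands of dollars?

-2244

Rearranging demand gives Qd = 334 - 4P; rearranging supply gives Qs = 4P - 2. Without the control the market clears where 334 - 4P = 4P - 2, i.e. P* = 42 and Q* = 166.
Since 59 > 42, the floor is binding.
At P = 59: Qd = 334 - 4·59 = 98 and Qs = 4·59 - 2 = 234.
Consumer surplus without the control is ½ · (83.5 - 42) · 166 = 3444.5.
With the floor, consumers buy 98 units at 59, so CS = ½ · (83.5 - 59) · 98 = 1200.5.
Change in consumer surplus = 1200.5 - 3444.5 = -2244.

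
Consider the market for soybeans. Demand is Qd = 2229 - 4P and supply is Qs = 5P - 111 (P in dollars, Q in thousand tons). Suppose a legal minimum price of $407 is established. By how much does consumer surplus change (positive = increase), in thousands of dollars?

-131565

In a free market, 2229 - 4P = 5P - 111 gives the equilibrium P* = 260, Q* = 1189.
Since 407 > 260, the floor is binding.
At P = 407: Qd = 2229 - 4·407 = 601 and Qs = 5·407 - 111 = 1924.
Consumer surplus without the control is ½ · (557.25 - 260) · 1189 = 176715.125.
With the floor, consumers buy 601 units at 407, so CS = ½ · (557.25 - 407) · 601 = 45150.125.
Change in consumer surplus = 45150.125 - 176715.125 = -131565.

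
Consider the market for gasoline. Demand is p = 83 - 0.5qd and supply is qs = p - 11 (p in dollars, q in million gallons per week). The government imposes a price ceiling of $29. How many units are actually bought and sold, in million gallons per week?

Rearranging demand gives qd = 166 - 2p. Equilibrium: 166 - 2p = p - 11, so 177 = 3p and p* = 59, q* = 48.
Since 29 < 59, the ceiling is binding.
At p = 29: qd = 166 - 2·29 = 108 and qs = 29 - 11 = 18.
The quantity actually transacted is the short side, supply: 18.

18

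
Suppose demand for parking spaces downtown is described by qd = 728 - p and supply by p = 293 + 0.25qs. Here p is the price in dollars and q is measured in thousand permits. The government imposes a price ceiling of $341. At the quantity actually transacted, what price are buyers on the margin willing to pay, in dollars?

Rearranging supply gives qs = 4p - 1172. Without the control the market clears where 728 - p = 4p - 1172, i.e. p* = 380 and q* = 348.
Since 341 < 380, the ceiling is binding.
At p = 341: qd = 728 - 341 = 387 and qs = 4·341 - 1172 = 192.
Only 192 units reach the market. On the demand curve, the marginal buyer's willingness to pay at q = 192 is (728 - 192) = 536.

536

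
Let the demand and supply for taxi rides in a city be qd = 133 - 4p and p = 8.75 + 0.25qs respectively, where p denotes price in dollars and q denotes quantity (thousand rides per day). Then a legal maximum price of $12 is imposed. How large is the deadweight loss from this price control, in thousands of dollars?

324

Rearranging supply gives qs = 4p - 35. In a free market, 133 - 4p = 4p - 35 gives the equilibrium p* = 21, q* = 49.
Since 12 < 21, the ceiling is binding.
At p = 12: qd = 133 - 4·12 = 85 and qs = 4·12 - 35 = 13.
Quantity traded falls to 13. At q = 13 the demand price is (133 - 13)/4 = 30 and the supply price is (35 + 13)/4 = 12.
Deadweight loss = ½ · (30 - 12) · (49 - 13) = ½ · 18 · 36 = 324.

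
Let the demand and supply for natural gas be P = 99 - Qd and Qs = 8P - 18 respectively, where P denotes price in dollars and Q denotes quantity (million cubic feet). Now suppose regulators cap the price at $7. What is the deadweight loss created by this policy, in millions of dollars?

1296

Rearranging demand gives Qd = 99 - P. Equilibrium: 99 - P = 8P - 18, so 117 = 9P and P* = 13, Q* = 86.
The ceiling of 7 is below the equilibrium price 13, so it binds.
At P = 7: Qd = 99 - 7 = 92 and Qs = 8·7 - 18 = 38.
Quantity traded falls to 38. At Q = 38 the demand price is 99 - 38 = 61 and the supply price is (18 + 38)/8 = 7.
Deadweight loss = ½ · (61 - 7) · (86 - 38) = ½ · 54 · 48 = 1296.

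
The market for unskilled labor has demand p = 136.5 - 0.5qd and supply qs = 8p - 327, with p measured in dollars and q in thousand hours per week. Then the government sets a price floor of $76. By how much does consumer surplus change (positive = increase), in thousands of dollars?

Rearranging demand gives qd = 273 - 2p. Equilibrium: 273 - 2p = 8p - 327, so 600 = 10p and p* = 60, q* = 153.
Since 76 > 60, the floor is binding.
At p = 76: qd = 273 - 2·76 = 121 and qs = 8·76 - 327 = 281.
Consumer surplus without the control is ½ · (136.5 - 60) · 153 = 5852.25.
With the floor, consumers buy 121 units at 76, so CS = ½ · (136.5 - 76) · 121 = 3660.25.
Change in consumer surplus = 3660.25 - 5852.25 = -2192.

-2192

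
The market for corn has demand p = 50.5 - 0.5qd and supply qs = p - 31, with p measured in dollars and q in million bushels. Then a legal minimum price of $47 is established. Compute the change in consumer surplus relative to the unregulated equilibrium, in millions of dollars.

-30

Rearranging demand gives qd = 101 - 2p. In a free market, 101 - 2p = p - 31 gives the equilibrium p* = 44, q* = 13.
Because the floor (47) lies above the market-clearing price, it is binding.
At p = 47: qd = 101 - 2·47 = 7 and qs = 47 - 31 = 16.
Consumer surplus without the control is ½ · (50.5 - 44) · 13 = 42.25.
With the floor, consumers buy 7 units at 47, so CS = ½ · (50.5 - 47) · 7 = 12.25.
Change in consumer surplus = 12.25 - 42.25 = -30.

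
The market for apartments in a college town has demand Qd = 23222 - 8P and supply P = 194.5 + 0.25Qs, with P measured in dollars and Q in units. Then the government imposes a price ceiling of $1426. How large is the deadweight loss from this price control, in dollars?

Rearranging supply gives Qs = 4P - 778. Without the control the market clears where 23222 - 8P = 4P - 778, i.e. P* = 2000 and Q* = 7222.
The ceiling of 1426 is below the equilibrium price 2000, so it binds.
At P = 1426: Qd = 23222 - 8·1426 = 11814 and Qs = 4·1426 - 778 = 4926.
Quantity traded falls to 4926. At Q = 4926 the demand price is (23222 - 4926)/8 = 2287 and the supply price is (778 + 4926)/4 = 1426.
Deadweight loss = ½ · (2287 - 1426) · (7222 - 4926) = ½ · 861 · 2296 = 988428.

988428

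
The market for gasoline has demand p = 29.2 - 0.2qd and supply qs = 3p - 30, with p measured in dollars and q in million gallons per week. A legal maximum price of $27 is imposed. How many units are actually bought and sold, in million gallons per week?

36

Rearranging demand gives qd = 146 - 5p. In a free market, 146 - 5p = 3p - 30 gives the equilibrium p* = 22, q* = 36.
The ceiling of 27 is above the equilibrium price 22, so it is not binding; the market clears at p* = 22, q* = 36.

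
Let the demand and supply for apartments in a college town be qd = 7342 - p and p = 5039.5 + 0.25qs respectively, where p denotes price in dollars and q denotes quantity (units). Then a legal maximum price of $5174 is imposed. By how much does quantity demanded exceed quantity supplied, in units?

Rearranging supply gives qs = 4p - 20158. Setting quantity demanded equal to quantity supplied, 7342 - p = 4p - 20158, gives p* = 5500 and q* = 1842.
The ceiling of 5174 is below the equilibrium price 5500, so it binds.
At p = 5174: qd = 7342 - 5174 = 2168 and qs = 4·5174 - 20158 = 538.
Shortage = qd - qs = 2168 - 538 = 1630.

1630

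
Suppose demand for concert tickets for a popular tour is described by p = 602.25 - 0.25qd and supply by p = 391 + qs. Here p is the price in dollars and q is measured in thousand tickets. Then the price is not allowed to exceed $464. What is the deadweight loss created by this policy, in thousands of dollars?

Rearranging demand gives qd = 2409 - 4p; rearranging supply gives qs = p - 391. Setting quantity demanded equal to quantity supplied, 2409 - 4p = p - 391, gives p* = 560 and q* = 169.
The ceiling of 464 is below the equilibrium price 560, so it binds.
At p = 464: qd = 2409 - 4·464 = 553 and qs = 464 - 391 = 73.
Quantity traded falls to 73. At q = 73 the demand price is (2409 - 73)/4 = 584 and the supply price is 391 + 73 = 464.
Deadweight loss = ½ · (584 - 464) · (169 - 73) = ½ · 120 · 96 = 5760.

5760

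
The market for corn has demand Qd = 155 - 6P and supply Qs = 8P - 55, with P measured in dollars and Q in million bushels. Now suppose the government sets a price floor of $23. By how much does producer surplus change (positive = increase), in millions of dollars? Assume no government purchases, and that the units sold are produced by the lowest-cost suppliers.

-8

Equilibrium: 155 - 6P = 8P - 55, so 210 = 14P and P* = 15, Q* = 65.
Since 23 > 15, the floor is binding.
At P = 23: Qd = 155 - 6·23 = 17 and Qs = 8·23 - 55 = 129.
Producer surplus without the control is ½ · (15 - 6.875) · 65 = 264.0625.
With the floor, 17 units are sold at 23. The supply price at Q = 17 is 9, so PS = ½ · [(23 - 6.875) + (23 - 9)] · 17 = 256.0625.
Change in producer surplus = 256.0625 - 264.0625 = -8.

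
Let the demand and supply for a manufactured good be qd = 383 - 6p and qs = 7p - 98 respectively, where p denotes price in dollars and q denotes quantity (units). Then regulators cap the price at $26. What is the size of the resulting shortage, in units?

Equilibrium: 383 - 6p = 7p - 98, so 481 = 13p and p* = 37, q* = 161.
Because the ceiling (26) lies below the market-clearing price, it is binding.
At p = 26: qd = 383 - 6·26 = 227 and qs = 7·26 - 98 = 84.
Shortage = qd - qs = 227 - 84 = 143.

143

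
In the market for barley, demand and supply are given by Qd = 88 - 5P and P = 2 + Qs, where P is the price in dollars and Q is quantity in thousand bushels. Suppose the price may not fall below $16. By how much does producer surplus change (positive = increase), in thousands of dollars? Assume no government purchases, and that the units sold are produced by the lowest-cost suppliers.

Rearranging supply gives Qs = P - 2. Without the control the market clears where 88 - 5P = P - 2, i.e. P* = 15 and Q* = 13.
Because the floor (16) lies above the market-clearing price, it is binding.
At P = 16: Qd = 88 - 5·16 = 8 and Qs = 16 - 2 = 14.
Producer surplus without the control is ½ · (15 - 2) · 13 = 84.5.
With the floor, 8 units are sold at 16. The supply price at Q = 8 is 10, so PS = ½ · [(16 - 2) + (16 - 10)] · 8 = 80.
Change in producer surplus = 80 - 84.5 = -4.5.

-4.5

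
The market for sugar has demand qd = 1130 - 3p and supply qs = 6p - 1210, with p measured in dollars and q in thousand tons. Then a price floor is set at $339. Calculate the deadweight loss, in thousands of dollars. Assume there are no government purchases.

14042.25

Without the control the market clears where 1130 - 3p = 6p - 1210, i.e. p* = 260 and q* = 350.
Since 339 > 260, the floor is binding.
At p = 339: qd = 1130 - 3·339 = 113 and qs = 6·339 - 1210 = 824.
Quantity traded falls to 113. At q = 113 the demand price is (1130 - 113)/3 = 339 and the supply price is (1210 + 113)/6 = 220.5.
Deadweight loss = ½ · (339 - 220.5) · (350 - 113) = ½ · 118.5 · 237 = 14042.25.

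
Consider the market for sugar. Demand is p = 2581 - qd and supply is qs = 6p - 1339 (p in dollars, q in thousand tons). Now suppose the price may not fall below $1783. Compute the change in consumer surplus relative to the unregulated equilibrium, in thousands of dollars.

-1723818.5

Rearranging demand gives qd = 2581 - p. Without the control the market clears where 2581 - p = 6p - 1339, i.e. p* = 560 and q* = 2021.
Because the floor (1783) lies above the market-clearing price, it is binding.
At p = 1783: qd = 2581 - 1783 = 798 and qs = 6·1783 - 1339 = 9359.
Consumer surplus without the control is ½ · (2581 - 560) · 2021 = 2042220.5.
With the floor, consumers buy 798 units at 1783, so CS = ½ · (2581 - 1783) · 798 = 318402.
Change in consumer surplus = 318402 - 2042220.5 = -1723818.5.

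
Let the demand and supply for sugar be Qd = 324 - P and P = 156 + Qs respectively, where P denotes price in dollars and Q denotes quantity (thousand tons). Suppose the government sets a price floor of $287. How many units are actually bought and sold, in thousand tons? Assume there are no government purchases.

Rearranging supply gives Qs = P - 156. In a free market, 324 - P = P - 156 gives the equilibrium P* = 240, Q* = 84.
Because the floor (287) lies above the market-clearing price, it is binding.
At P = 287: Qd = 324 - 287 = 37 and Qs = 287 - 156 = 131.
The quantity actually transacted is the short side, demand: 37.

37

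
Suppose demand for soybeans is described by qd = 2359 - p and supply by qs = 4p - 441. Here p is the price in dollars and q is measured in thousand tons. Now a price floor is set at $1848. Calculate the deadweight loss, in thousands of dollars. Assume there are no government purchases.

1036840

Setting quantity demanded equal to quantity supplied, 2359 - p = 4p - 441, gives p* = 560 and q* = 1799.
Since 1848 > 560, the floor is binding.
At p = 1848: qd = 2359 - 1848 = 511 and qs = 4·1848 - 441 = 6951.
Quantity traded falls to 511. At q = 511 the demand price is 2359 - 511 = 1848 and the supply price is (441 + 511)/4 = 238.
Deadweight loss = ½ · (1848 - 238) · (1799 - 511) = ½ · 1610 · 1288 = 1036840.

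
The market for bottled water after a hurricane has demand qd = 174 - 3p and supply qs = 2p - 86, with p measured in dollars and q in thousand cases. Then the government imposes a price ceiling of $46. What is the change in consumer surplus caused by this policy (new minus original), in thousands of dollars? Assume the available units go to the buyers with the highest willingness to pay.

In a free market, 174 - 3p = 2p - 86 gives the equilibrium p* = 52, q* = 18.
The ceiling of 46 is below the equilibrium price 52, so it binds.
At p = 46: qd = 174 - 3·46 = 36 and qs = 2·46 - 86 = 6.
Consumer surplus without the control is ½ · (58 - 52) · 18 = 54.
With the ceiling, 6 units are sold at 46 (assume they go to the highest-value buyers). The demand price at q = 6 is 56, so CS = ½ · [(58 - 46) + (56 - 46)] · 6 = 66.
Change in consumer surplus = 66 - 54 = 12.

12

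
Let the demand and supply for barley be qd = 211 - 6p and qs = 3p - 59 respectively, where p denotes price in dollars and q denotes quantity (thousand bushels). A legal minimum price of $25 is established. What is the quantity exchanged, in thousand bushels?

31

Without the control the market clears where 211 - 6p = 3p - 59, i.e. p* = 30 and q* = 31.
The floor of 25 is below the equilibrium price 30, so it is not binding; the market clears at p* = 30, q* = 31.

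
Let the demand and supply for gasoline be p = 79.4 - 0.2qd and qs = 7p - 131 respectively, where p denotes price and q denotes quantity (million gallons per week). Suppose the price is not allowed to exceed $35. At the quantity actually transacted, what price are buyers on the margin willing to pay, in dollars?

Rearranging demand gives qd = 397 - 5p. Equilibrium: 397 - 5p = 7p - 131, so 528 = 12p and p* = 44, q* = 177.
The ceiling of 35 is below the equilibrium price 44, so it binds.
At p = 35: qd = 397 - 5·35 = 222 and qs = 7·35 - 131 = 114.
Only 114 units reach the market. On the demand curve, the marginal buyer's willingness to pay at q = 114 is (397 - 114)/5 = 56.6.

56.6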